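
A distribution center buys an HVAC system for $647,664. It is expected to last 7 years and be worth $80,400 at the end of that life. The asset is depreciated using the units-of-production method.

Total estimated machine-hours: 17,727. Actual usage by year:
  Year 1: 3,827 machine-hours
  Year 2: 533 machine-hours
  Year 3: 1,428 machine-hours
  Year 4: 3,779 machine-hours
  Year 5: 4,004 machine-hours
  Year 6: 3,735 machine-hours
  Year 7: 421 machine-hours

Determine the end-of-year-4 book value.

Depreciable base = $647,664 − $80,400 = $567,264.
Rate = $567,264 / 17,727 machine-hours = $32 per machine-hour.
Year 1: 3,827 × $32 = $122,464. Book value $525,200.
Year 2: 533 × $32 = $17,056. Book value $508,144.
Year 3: 1,428 × $32 = $45,696. Book value $462,448.
Year 4: 3,779 × $32 = $120,928. Book value $341,520.

$341,520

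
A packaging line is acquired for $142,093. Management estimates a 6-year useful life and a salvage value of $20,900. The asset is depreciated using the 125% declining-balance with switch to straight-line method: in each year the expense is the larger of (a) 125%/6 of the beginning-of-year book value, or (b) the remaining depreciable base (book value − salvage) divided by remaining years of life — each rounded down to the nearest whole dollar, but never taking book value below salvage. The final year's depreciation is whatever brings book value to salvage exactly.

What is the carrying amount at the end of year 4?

Depreciable base = $142,093 − $20,900 = $121,193.
Year 1: DB = ⌊$142,093 × 125%/6⌋ = $29,602; SL = ⌊$121,193/6⌋ = $20,198 → take DB $29,602. Book value $112,491.
Year 2: DB = ⌊$112,491 × 125%/6⌋ = $23,435; SL = ⌊$91,591/5⌋ = $18,318 → take DB $23,435. Book value $89,056.
Year 3: DB = ⌊$89,056 × 125%/6⌋ = $18,553; SL = ⌊$68,156/4⌋ = $17,039 → take DB $18,553. Book value $70,503.
Year 4: DB = ⌊$70,503 × 125%/6⌋ = $14,688; SL = ⌊$49,603/3⌋ = $16,534 → take SL $16,534. Book value $53,969.

$53,969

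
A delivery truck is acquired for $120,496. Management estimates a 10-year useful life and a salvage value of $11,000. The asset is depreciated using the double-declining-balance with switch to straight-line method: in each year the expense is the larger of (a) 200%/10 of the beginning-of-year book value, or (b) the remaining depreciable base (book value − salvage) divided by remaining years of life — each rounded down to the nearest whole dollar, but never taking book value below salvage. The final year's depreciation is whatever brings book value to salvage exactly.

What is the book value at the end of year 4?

Depreciable base = $120,496 − $11,000 = $109,496.
Year 1: DB = ⌊$120,496 × 200%/10⌋ = $24,099; SL = ⌊$109,496/10⌋ = $10,949 → take DB $24,099. Book value $96,397.
Year 2: DB = ⌊$96,397 × 200%/10⌋ = $19,279; SL = ⌊$85,397/9⌋ = $9,488 → take DB $19,279. Book value $77,118.
Year 3: DB = ⌊$77,118 × 200%/10⌋ = $15,423; SL = ⌊$66,118/8⌋ = $8,264 → take DB $15,423. Book value $61,695.
Year 4: DB = ⌊$61,695 × 200%/10⌋ = $12,339; SL = ⌊$50,695/7⌋ = $7,242 → take DB $12,339. Book value $49,356.

$49,356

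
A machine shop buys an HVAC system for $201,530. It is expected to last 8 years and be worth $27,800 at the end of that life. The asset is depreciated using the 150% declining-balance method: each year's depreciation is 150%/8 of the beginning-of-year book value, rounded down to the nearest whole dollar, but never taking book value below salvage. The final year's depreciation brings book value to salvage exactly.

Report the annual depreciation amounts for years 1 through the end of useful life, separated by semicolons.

Depreciable base = $201,530 − $27,800 = $173,730.
Year 1: ⌊$201,530 × 150%/8⌋ = $37,786. Book value $163,744.
Year 2: ⌊$163,744 × 150%/8⌋ = $30,702. Book value $133,042.
Year 3: ⌊$133,042 × 150%/8⌋ = $24,945. Book value $108,097.
Year 4: ⌊$108,097 × 150%/8⌋ = $20,268. Book value $87,829.
Year 5: ⌊$87,829 × 150%/8⌋ = $16,467. Book value $71,362.
Year 6: ⌊$71,362 × 150%/8⌋ = $13,380. Book value $57,982.
Year 7: ⌊$57,982 × 150%/8⌋ = $10,871. Book value $47,111.
Year 8 (final): $47,111 − $27,800 = $19,311. Book value $27,800.

$37,786; $30,702; $24,945; $20,268; $16,467; $13,380; $10,871; $19,311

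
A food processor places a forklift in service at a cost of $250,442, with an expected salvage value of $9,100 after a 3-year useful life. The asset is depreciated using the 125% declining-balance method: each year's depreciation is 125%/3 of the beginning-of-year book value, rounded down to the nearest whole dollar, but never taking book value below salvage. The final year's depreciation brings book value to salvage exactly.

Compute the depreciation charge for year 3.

$76,121

Depreciable base = $250,442 − $9,100 = $241,342.
Year 1: ⌊$250,442 × 125%/3⌋ = $104,350. Book value $146,092.
Year 2: ⌊$146,092 × 125%/3⌋ = $60,871. Book value $85,221.
Year 3 (final): $85,221 − $9,100 = $76,121. Book value $9,100.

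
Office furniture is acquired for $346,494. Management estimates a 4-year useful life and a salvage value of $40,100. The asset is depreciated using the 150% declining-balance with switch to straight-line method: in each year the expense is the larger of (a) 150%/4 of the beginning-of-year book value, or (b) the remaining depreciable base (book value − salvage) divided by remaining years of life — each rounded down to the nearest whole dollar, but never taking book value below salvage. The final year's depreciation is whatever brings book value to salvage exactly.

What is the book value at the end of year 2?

$135,350

Depreciable base = $346,494 − $40,100 = $306,394.
Year 1: DB = ⌊$346,494 × 150%/4⌋ = $129,935; SL = ⌊$306,394/4⌋ = $76,598 → take DB $129,935. Book value $216,559.
Year 2: DB = ⌊$216,559 × 150%/4⌋ = $81,209; SL = ⌊$176,459/3⌋ = $58,819 → take DB $81,209. Book value $135,350.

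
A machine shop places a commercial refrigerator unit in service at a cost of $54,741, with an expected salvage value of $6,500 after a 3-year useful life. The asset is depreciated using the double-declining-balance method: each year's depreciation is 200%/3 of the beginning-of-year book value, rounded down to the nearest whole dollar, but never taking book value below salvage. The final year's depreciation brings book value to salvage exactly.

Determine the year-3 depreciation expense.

$0

Depreciable base = $54,741 − $6,500 = $48,241.
Year 1: ⌊$54,741 × 200%/3⌋ = $36,494. Book value $18,247.
Year 2: ⌊$18,247 × 200%/3⌋ = $12,164, capped at $11,747. Book value $6,500.
Year 3 (final): $6,500 − $6,500 = $0. Book value $6,500.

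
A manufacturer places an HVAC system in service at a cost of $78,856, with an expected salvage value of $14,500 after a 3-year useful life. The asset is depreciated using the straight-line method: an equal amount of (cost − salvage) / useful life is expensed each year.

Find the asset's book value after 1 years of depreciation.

Depreciable base = $78,856 − $14,500 = $64,356.
Annual expense = $64,356 / 3 = $21,452.
End of year 1: book value $57,404.

$57,404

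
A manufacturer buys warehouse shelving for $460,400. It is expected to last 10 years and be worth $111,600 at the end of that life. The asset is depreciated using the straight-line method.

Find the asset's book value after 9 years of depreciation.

Depreciable base = $460,400 − $111,600 = $348,800.
Annual expense = $348,800 / 10 = $34,880.
End of year 1: book value $425,520.
End of year 2: book value $390,640.
End of year 3: book value $355,760.
End of year 4: book value $320,880.
End of year 5: book value $286,000.
End of year 6: book value $251,120.
End of year 7: book value $216,240.
End of year 8: book value $181,360.
End of year 9: book value $146,480.

$146,480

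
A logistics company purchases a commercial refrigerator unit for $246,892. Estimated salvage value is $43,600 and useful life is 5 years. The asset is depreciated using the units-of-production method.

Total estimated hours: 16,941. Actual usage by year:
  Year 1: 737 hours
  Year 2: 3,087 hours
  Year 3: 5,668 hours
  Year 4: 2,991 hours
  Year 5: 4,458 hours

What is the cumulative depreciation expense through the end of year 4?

$149,796

Depreciable base = $246,892 − $43,600 = $203,292.
Rate = $203,292 / 16,941 hours = $12 per hour.
Year 1: 737 × $12 = $8,844. Book value $238,048.
Year 2: 3,087 × $12 = $37,044. Book value $201,004.
Year 3: 5,668 × $12 = $68,016. Book value $132,988.
Year 4: 2,991 × $12 = $35,892. Book value $97,096.
Accumulated through year 4 = $246,892 − $97,096 = $149,796.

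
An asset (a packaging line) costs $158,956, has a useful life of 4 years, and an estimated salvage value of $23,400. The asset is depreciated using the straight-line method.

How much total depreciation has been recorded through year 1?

$33,889

Depreciable base = $158,956 − $23,400 = $135,556.
Annual expense = $135,556 / 4 = $33,889.
End of year 1: book value $125,067.
Accumulated through year 1 = $158,956 − $125,067 = $33,889.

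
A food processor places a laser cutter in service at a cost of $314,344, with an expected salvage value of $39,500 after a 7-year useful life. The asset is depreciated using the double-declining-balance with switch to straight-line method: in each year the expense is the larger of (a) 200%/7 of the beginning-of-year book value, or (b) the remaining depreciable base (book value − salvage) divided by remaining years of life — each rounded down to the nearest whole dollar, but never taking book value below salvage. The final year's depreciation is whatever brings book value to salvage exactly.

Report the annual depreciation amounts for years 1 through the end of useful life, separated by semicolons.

$89,812; $64,152; $45,822; $32,730; $23,379; $16,699; $2,250

Depreciable base = $314,344 − $39,500 = $274,844.
Year 1: DB = ⌊$314,344 × 200%/7⌋ = $89,812; SL = ⌊$274,844/7⌋ = $39,263 → take DB $89,812. Book value $224,532.
Year 2: DB = ⌊$224,532 × 200%/7⌋ = $64,152; SL = ⌊$185,032/6⌋ = $30,838 → take DB $64,152. Book value $160,380.
Year 3: DB = ⌊$160,380 × 200%/7⌋ = $45,822; SL = ⌊$120,880/5⌋ = $24,176 → take DB $45,822. Book value $114,558.
Year 4: DB = ⌊$114,558 × 200%/7⌋ = $32,730; SL = ⌊$75,058/4⌋ = $18,764 → take DB $32,730. Book value $81,828.
Year 5: DB = ⌊$81,828 × 200%/7⌋ = $23,379; SL = ⌊$42,328/3⌋ = $14,109 → take DB $23,379. Book value $58,449.
Year 6: DB = ⌊$58,449 × 200%/7⌋ = $16,699; SL = ⌊$18,949/2⌋ = $9,474 → take DB $16,699. Book value $41,750.
Year 7 (final): $41,750 − $39,500 = $2,250. Book value $39,500.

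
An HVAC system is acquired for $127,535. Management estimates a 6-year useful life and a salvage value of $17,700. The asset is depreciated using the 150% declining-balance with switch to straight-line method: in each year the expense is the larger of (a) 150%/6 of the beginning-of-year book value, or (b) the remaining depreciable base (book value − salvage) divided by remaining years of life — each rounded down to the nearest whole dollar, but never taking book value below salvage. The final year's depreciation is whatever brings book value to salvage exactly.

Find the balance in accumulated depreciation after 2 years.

$55,796

Depreciable base = $127,535 − $17,700 = $109,835.
Year 1: DB = ⌊$127,535 × 150%/6⌋ = $31,883; SL = ⌊$109,835/6⌋ = $18,305 → take DB $31,883. Book value $95,652.
Year 2: DB = ⌊$95,652 × 150%/6⌋ = $23,913; SL = ⌊$77,952/5⌋ = $15,590 → take DB $23,913. Book value $71,739.
Accumulated through year 2 = $127,535 − $71,739 = $55,796.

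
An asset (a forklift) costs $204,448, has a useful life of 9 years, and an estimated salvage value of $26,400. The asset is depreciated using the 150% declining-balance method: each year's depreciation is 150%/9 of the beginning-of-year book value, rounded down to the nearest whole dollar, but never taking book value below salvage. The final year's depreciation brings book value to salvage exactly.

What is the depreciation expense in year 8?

Depreciable base = $204,448 − $26,400 = $178,048.
Year 1: ⌊$204,448 × 150%/9⌋ = $34,074. Book value $170,374.
Year 2: ⌊$170,374 × 150%/9⌋ = $28,395. Book value $141,979.
Year 3: ⌊$141,979 × 150%/9⌋ = $23,663. Book value $118,316.
Year 4: ⌊$118,316 × 150%/9⌋ = $19,719. Book value $98,597.
Year 5: ⌊$98,597 × 150%/9⌋ = $16,432. Book value $82,165.
Year 6: ⌊$82,165 × 150%/9⌋ = $13,694. Book value $68,471.
Year 7: ⌊$68,471 × 150%/9⌋ = $11,411. Book value $57,060.
Year 8: ⌊$57,060 × 150%/9⌋ = $9,510. Book value $47,550.

$9,510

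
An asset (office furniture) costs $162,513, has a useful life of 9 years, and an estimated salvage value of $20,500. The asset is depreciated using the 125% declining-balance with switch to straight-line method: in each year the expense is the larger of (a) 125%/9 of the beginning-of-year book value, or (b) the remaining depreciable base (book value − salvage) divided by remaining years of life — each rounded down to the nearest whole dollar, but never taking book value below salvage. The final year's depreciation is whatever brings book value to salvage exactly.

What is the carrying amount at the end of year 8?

$34,272

Depreciable base = $162,513 − $20,500 = $142,013.
Year 1: DB = ⌊$162,513 × 125%/9⌋ = $22,571; SL = ⌊$142,013/9⌋ = $15,779 → take DB $22,571. Book value $139,942.
Year 2: DB = ⌊$139,942 × 125%/9⌋ = $19,436; SL = ⌊$119,442/8⌋ = $14,930 → take DB $19,436. Book value $120,506.
Year 3: DB = ⌊$120,506 × 125%/9⌋ = $16,736; SL = ⌊$100,006/7⌋ = $14,286 → take DB $16,736. Book value $103,770.
Year 4: DB = ⌊$103,770 × 125%/9⌋ = $14,412; SL = ⌊$83,270/6⌋ = $13,878 → take DB $14,412. Book value $89,358.
Year 5: DB = ⌊$89,358 × 125%/9⌋ = $12,410; SL = ⌊$68,858/5⌋ = $13,771 → take SL $13,771. Book value $75,587.
Year 6: DB = ⌊$75,587 × 125%/9⌋ = $10,498; SL = ⌊$55,087/4⌋ = $13,771 → take SL $13,771. Book value $61,816.
Year 7: DB = ⌊$61,816 × 125%/9⌋ = $8,585; SL = ⌊$41,316/3⌋ = $13,772 → take SL $13,772. Book value $48,044.
Year 8: DB = ⌊$48,044 × 125%/9⌋ = $6,672; SL = ⌊$27,544/2⌋ = $13,772 → take SL $13,772. Book value $34,272.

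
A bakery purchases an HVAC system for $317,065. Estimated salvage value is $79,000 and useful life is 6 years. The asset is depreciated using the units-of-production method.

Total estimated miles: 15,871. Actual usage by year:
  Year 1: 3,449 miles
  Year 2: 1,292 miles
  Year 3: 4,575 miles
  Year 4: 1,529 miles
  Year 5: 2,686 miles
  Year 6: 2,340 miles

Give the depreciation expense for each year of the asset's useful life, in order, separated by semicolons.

Depreciable base = $317,065 − $79,000 = $238,065.
Rate = $238,065 / 15,871 miles = $15 per mile.
Year 1: 3,449 × $15 = $51,735. Book value $265,330.
Year 2: 1,292 × $15 = $19,380. Book value $245,950.
Year 3: 4,575 × $15 = $68,625. Book value $177,325.
Year 4: 1,529 × $15 = $22,935. Book value $154,390.
Year 5: 2,686 × $15 = $40,290. Book value $114,100.
Year 6: 2,340 × $15 = $35,100. Book value $79,000.

$51,735; $19,380; $68,625; $22,935; $40,290; $35,100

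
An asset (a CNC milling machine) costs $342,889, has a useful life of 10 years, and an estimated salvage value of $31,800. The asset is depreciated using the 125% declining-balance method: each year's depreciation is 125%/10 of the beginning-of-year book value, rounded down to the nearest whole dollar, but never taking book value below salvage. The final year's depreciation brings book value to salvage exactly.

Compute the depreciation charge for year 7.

Depreciable base = $342,889 − $31,800 = $311,089.
Year 1: ⌊$342,889 × 125%/10⌋ = $42,861. Book value $300,028.
Year 2: ⌊$300,028 × 125%/10⌋ = $37,503. Book value $262,525.
Year 3: ⌊$262,525 × 125%/10⌋ = $32,815. Book value $229,710.
Year 4: ⌊$229,710 × 125%/10⌋ = $28,713. Book value $200,997.
Year 5: ⌊$200,997 × 125%/10⌋ = $25,124. Book value $175,873.
Year 6: ⌊$175,873 × 125%/10⌋ = $21,984. Book value $153,889.
Year 7: ⌊$153,889 × 125%/10⌋ = $19,236. Book value $134,653.

$19,236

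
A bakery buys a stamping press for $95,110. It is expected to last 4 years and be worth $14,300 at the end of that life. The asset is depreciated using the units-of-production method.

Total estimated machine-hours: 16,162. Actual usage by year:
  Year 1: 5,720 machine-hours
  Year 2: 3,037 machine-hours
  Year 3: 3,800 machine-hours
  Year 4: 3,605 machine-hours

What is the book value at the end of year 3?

Depreciable base = $95,110 − $14,300 = $80,810.
Rate = $80,810 / 16,162 machine-hours = $5 per machine-hour.
Year 1: 5,720 × $5 = $28,600. Book value $66,510.
Year 2: 3,037 × $5 = $15,185. Book value $51,325.
Year 3: 3,800 × $5 = $19,000. Book value $32,325.

$32,325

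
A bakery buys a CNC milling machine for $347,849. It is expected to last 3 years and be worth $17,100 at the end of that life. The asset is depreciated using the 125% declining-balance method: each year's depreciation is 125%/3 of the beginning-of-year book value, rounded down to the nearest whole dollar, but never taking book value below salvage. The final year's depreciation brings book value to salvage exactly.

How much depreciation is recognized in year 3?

$101,266

Depreciable base = $347,849 − $17,100 = $330,749.
Year 1: ⌊$347,849 × 125%/3⌋ = $144,937. Book value $202,912.
Year 2: ⌊$202,912 × 125%/3⌋ = $84,546. Book value $118,366.
Year 3 (final): $118,366 − $17,100 = $101,266. Book value $17,100.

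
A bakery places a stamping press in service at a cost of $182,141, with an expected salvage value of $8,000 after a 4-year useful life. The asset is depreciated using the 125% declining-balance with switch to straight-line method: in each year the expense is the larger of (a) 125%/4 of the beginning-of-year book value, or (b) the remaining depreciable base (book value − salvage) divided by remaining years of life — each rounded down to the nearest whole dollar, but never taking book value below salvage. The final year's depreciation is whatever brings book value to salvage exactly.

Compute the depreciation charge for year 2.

$39,131

Depreciable base = $182,141 − $8,000 = $174,141.
Year 1: DB = ⌊$182,141 × 125%/4⌋ = $56,919; SL = ⌊$174,141/4⌋ = $43,535 → take DB $56,919. Book value $125,222.
Year 2: DB = ⌊$125,222 × 125%/4⌋ = $39,131; SL = ⌊$117,222/3⌋ = $39,074 → take DB $39,131. Book value $86,091.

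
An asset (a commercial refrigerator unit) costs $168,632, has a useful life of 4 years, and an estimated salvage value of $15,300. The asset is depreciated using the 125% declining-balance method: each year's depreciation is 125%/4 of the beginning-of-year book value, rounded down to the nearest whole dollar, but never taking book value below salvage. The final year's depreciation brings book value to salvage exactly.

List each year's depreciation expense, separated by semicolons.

$52,697; $36,229; $24,908; $39,498

Depreciable base = $168,632 − $15,300 = $153,332.
Year 1: ⌊$168,632 × 125%/4⌋ = $52,697. Book value $115,935.
Year 2: ⌊$115,935 × 125%/4⌋ = $36,229. Book value $79,706.
Year 3: ⌊$79,706 × 125%/4⌋ = $24,908. Book value $54,798.
Year 4 (final): $54,798 − $15,300 = $39,498. Book value $15,300.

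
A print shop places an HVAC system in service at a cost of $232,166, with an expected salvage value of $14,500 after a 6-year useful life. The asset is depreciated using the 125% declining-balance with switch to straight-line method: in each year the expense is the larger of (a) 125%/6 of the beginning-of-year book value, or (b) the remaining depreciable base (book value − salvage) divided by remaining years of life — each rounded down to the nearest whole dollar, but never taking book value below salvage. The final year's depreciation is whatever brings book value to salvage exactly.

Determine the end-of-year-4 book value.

Depreciable base = $232,166 − $14,500 = $217,666.
Year 1: DB = ⌊$232,166 × 125%/6⌋ = $48,367; SL = ⌊$217,666/6⌋ = $36,277 → take DB $48,367. Book value $183,799.
Year 2: DB = ⌊$183,799 × 125%/6⌋ = $38,291; SL = ⌊$169,299/5⌋ = $33,859 → take DB $38,291. Book value $145,508.
Year 3: DB = ⌊$145,508 × 125%/6⌋ = $30,314; SL = ⌊$131,008/4⌋ = $32,752 → take SL $32,752. Book value $112,756.
Year 4: DB = ⌊$112,756 × 125%/6⌋ = $23,490; SL = ⌊$98,256/3⌋ = $32,752 → take SL $32,752. Book value $80,004.

$80,004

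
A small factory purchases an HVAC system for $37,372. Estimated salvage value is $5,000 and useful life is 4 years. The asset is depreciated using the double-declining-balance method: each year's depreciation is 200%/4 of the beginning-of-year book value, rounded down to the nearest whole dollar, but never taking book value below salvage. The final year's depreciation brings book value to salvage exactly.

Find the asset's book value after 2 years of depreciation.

Depreciable base = $37,372 − $5,000 = $32,372.
Year 1: ⌊$37,372 × 200%/4⌋ = $18,686. Book value $18,686.
Year 2: ⌊$18,686 × 200%/4⌋ = $9,343. Book value $9,343.

$9,343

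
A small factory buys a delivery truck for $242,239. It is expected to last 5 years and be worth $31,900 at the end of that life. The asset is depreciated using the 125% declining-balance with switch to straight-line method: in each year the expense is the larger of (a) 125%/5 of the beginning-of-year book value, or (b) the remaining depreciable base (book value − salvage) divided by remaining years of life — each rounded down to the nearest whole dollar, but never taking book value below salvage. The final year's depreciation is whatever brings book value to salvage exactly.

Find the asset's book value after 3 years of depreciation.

$101,474

Depreciable base = $242,239 − $31,900 = $210,339.
Year 1: DB = ⌊$242,239 × 125%/5⌋ = $60,559; SL = ⌊$210,339/5⌋ = $42,067 → take DB $60,559. Book value $181,680.
Year 2: DB = ⌊$181,680 × 125%/5⌋ = $45,420; SL = ⌊$149,780/4⌋ = $37,445 → take DB $45,420. Book value $136,260.
Year 3: DB = ⌊$136,260 × 125%/5⌋ = $34,065; SL = ⌊$104,360/3⌋ = $34,786 → take SL $34,786. Book value $101,474.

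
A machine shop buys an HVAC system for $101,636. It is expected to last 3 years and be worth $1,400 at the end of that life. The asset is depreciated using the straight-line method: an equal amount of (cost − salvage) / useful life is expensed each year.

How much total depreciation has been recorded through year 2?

Depreciable base = $101,636 − $1,400 = $100,236.
Annual expense = $100,236 / 3 = $33,412.
End of year 1: book value $68,224.
End of year 2: book value $34,812.
Accumulated through year 2 = $101,636 − $34,812 = $66,824.

$66,824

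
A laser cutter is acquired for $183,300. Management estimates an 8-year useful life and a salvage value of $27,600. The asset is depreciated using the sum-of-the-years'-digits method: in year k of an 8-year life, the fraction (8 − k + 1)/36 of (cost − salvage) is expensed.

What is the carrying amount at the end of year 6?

$40,575

Depreciable base = $183,300 − $27,600 = $155,700.
Sum of the years' digits = 8+7+6+5+4+3+2+1 = 36.
Year 1: $155,700 × 8/36 = $34,600. Book value $148,700.
Year 2: $155,700 × 7/36 = $30,275. Book value $118,425.
Year 3: $155,700 × 6/36 = $25,950. Book value $92,475.
Year 4: $155,700 × 5/36 = $21,625. Book value $70,850.
Year 5: $155,700 × 4/36 = $17,300. Book value $53,550.
Year 6: $155,700 × 3/36 = $12,975. Book value $40,575.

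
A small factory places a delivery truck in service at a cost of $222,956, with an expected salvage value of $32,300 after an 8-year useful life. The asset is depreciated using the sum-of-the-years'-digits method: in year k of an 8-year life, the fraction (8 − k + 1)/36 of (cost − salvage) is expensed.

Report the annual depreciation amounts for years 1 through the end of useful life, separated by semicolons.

$42,368; $37,072; $31,776; $26,480; $21,184; $15,888; $10,592; $5,296

Depreciable base = $222,956 − $32,300 = $190,656.
Sum of the years' digits = 8+7+6+5+4+3+2+1 = 36.
Year 1: $190,656 × 8/36 = $42,368. Book value $180,588.
Year 2: $190,656 × 7/36 = $37,072. Book value $143,516.
Year 3: $190,656 × 6/36 = $31,776. Book value $111,740.
Year 4: $190,656 × 5/36 = $26,480. Book value $85,260.
Year 5: $190,656 × 4/36 = $21,184. Book value $64,076.
Year 6: $190,656 × 3/36 = $15,888. Book value $48,188.
Year 7: $190,656 × 2/36 = $10,592. Book value $37,596.
Year 8: $190,656 × 1/36 = $5,296. Book value $32,300.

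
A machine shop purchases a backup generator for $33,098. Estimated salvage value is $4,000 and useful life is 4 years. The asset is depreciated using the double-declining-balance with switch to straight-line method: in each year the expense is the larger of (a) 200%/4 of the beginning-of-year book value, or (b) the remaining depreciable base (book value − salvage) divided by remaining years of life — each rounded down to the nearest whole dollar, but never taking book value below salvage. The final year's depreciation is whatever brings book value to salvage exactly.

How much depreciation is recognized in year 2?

Depreciable base = $33,098 − $4,000 = $29,098.
Year 1: DB = ⌊$33,098 × 200%/4⌋ = $16,549; SL = ⌊$29,098/4⌋ = $7,274 → take DB $16,549. Book value $16,549.
Year 2: DB = ⌊$16,549 × 200%/4⌋ = $8,274; SL = ⌊$12,549/3⌋ = $4,183 → take DB $8,274. Book value $8,275.

$8,274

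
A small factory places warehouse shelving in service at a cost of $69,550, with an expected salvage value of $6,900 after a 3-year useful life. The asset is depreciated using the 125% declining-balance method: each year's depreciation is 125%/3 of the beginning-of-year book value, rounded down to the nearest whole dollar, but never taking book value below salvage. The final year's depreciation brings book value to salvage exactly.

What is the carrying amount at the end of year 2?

Depreciable base = $69,550 − $6,900 = $62,650.
Year 1: ⌊$69,550 × 125%/3⌋ = $28,979. Book value $40,571.
Year 2: ⌊$40,571 × 125%/3⌋ = $16,904. Book value $23,667.

$23,667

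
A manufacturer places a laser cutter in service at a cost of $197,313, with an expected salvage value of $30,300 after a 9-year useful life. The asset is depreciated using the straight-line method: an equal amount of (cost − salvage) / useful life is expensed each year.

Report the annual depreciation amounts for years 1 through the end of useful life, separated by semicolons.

Depreciable base = $197,313 − $30,300 = $167,013.
Annual expense = $167,013 / 9 = $18,557.
End of year 1: book value $178,756.
End of year 2: book value $160,199.
End of year 3: book value $141,642.
End of year 4: book value $123,085.
End of year 5: book value $104,528.
End of year 6: book value $85,971.
End of year 7: book value $67,414.
End of year 8: book value $48,857.
End of year 9: book value $30,300.

$18,557; $18,557; $18,557; $18,557; $18,557; $18,557; $18,557; $18,557; $18,557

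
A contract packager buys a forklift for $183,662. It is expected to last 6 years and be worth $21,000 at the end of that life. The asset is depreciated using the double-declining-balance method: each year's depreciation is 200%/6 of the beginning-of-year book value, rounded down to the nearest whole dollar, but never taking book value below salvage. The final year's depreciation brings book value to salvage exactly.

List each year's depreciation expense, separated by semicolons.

Depreciable base = $183,662 − $21,000 = $162,662.
Year 1: ⌊$183,662 × 200%/6⌋ = $61,220. Book value $122,442.
Year 2: ⌊$122,442 × 200%/6⌋ = $40,814. Book value $81,628.
Year 3: ⌊$81,628 × 200%/6⌋ = $27,209. Book value $54,419.
Year 4: ⌊$54,419 × 200%/6⌋ = $18,139. Book value $36,280.
Year 5: ⌊$36,280 × 200%/6⌋ = $12,093. Book value $24,187.
Year 6 (final): $24,187 − $21,000 = $3,187. Book value $21,000.

$61,220; $40,814; $27,209; $18,139; $12,093; $3,187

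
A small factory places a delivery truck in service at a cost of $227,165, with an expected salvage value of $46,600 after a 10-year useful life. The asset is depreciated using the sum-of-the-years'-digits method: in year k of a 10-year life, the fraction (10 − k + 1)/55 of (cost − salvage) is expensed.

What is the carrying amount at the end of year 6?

$79,430

Depreciable base = $227,165 − $46,600 = $180,565.
Sum of the years' digits = 10+9+8+7+6+5+4+3+2+1 = 55.
Year 1: $180,565 × 10/55 = $32,830. Book value $194,335.
Year 2: $180,565 × 9/55 = $29,547. Book value $164,788.
Year 3: $180,565 × 8/55 = $26,264. Book value $138,524.
Year 4: $180,565 × 7/55 = $22,981. Book value $115,543.
Year 5: $180,565 × 6/55 = $19,698. Book value $95,845.
Year 6: $180,565 × 5/55 = $16,415. Book value $79,430.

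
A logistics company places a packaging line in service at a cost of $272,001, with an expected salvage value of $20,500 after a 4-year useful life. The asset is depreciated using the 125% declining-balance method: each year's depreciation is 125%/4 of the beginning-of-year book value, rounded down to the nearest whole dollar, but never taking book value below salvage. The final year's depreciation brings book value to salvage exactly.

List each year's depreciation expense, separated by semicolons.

$85,000; $58,437; $40,176; $67,888

Depreciable base = $272,001 − $20,500 = $251,501.
Year 1: ⌊$272,001 × 125%/4⌋ = $85,000. Book value $187,001.
Year 2: ⌊$187,001 × 125%/4⌋ = $58,437. Book value $128,564.
Year 3: ⌊$128,564 × 125%/4⌋ = $40,176. Book value $88,388.
Year 4 (final): $88,388 − $20,500 = $67,888. Book value $20,500.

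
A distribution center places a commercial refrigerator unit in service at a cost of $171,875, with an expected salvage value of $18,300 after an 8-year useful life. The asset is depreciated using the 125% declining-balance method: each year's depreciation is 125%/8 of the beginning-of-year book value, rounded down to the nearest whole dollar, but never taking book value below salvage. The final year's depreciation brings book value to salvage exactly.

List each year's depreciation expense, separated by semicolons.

$26,855; $22,659; $19,118; $16,131; $13,611; $11,484; $9,690; $34,027

Depreciable base = $171,875 − $18,300 = $153,575.
Year 1: ⌊$171,875 × 125%/8⌋ = $26,855. Book value $145,020.
Year 2: ⌊$145,020 × 125%/8⌋ = $22,659. Book value $122,361.
Year 3: ⌊$122,361 × 125%/8⌋ = $19,118. Book value $103,243.
Year 4: ⌊$103,243 × 125%/8⌋ = $16,131. Book value $87,112.
Year 5: ⌊$87,112 × 125%/8⌋ = $13,611. Book value $73,501.
Year 6: ⌊$73,501 × 125%/8⌋ = $11,484. Book value $62,017.
Year 7: ⌊$62,017 × 125%/8⌋ = $9,690. Book value $52,327.
Year 8 (final): $52,327 − $18,300 = $34,027. Book value $18,300.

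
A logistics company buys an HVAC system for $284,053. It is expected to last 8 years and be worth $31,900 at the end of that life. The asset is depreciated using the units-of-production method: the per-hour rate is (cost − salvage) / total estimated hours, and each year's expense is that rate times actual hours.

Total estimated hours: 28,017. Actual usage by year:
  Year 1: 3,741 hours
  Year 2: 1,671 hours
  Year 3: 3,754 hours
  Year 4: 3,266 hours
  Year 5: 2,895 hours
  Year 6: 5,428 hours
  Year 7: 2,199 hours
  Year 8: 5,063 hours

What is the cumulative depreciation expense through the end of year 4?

Depreciable base = $284,053 − $31,900 = $252,153.
Rate = $252,153 / 28,017 hours = $9 per hour.
Year 1: 3,741 × $9 = $33,669. Book value $250,384.
Year 2: 1,671 × $9 = $15,039. Book value $235,345.
Year 3: 3,754 × $9 = $33,786. Book value $201,559.
Year 4: 3,266 × $9 = $29,394. Book value $172,165.
Accumulated through year 4 = $284,053 − $172,165 = $111,888.

$111,888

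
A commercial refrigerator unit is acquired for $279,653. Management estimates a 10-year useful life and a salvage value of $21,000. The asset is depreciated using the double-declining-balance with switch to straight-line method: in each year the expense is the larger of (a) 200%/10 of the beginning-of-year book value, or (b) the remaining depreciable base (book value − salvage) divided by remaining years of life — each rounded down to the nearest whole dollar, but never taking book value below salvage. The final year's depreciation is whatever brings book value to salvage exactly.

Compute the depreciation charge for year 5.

$22,909

Depreciable base = $279,653 − $21,000 = $258,653.
Year 1: DB = ⌊$279,653 × 200%/10⌋ = $55,930; SL = ⌊$258,653/10⌋ = $25,865 → take DB $55,930. Book value $223,723.
Year 2: DB = ⌊$223,723 × 200%/10⌋ = $44,744; SL = ⌊$202,723/9⌋ = $22,524 → take DB $44,744. Book value $178,979.
Year 3: DB = ⌊$178,979 × 200%/10⌋ = $35,795; SL = ⌊$157,979/8⌋ = $19,747 → take DB $35,795. Book value $143,184.
Year 4: DB = ⌊$143,184 × 200%/10⌋ = $28,636; SL = ⌊$122,184/7⌋ = $17,454 → take DB $28,636. Book value $114,548.
Year 5: DB = ⌊$114,548 × 200%/10⌋ = $22,909; SL = ⌊$93,548/6⌋ = $15,591 → take DB $22,909. Book value $91,639.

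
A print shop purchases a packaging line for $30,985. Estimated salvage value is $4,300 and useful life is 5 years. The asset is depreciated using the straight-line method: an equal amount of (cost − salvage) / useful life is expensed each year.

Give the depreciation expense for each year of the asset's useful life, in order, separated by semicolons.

Depreciable base = $30,985 − $4,300 = $26,685.
Annual expense = $26,685 / 5 = $5,337.
End of year 1: book value $25,648.
End of year 2: book value $20,311.
End of year 3: book value $14,974.
End of year 4: book value $9,637.
End of year 5: book value $4,300.

$5,337; $5,337; $5,337; $5,337; $5,337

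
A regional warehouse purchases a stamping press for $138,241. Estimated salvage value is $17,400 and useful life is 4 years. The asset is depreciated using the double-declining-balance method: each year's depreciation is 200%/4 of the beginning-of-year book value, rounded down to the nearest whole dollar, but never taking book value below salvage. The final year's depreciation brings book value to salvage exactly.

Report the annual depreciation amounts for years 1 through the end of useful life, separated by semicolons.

Depreciable base = $138,241 − $17,400 = $120,841.
Year 1: ⌊$138,241 × 200%/4⌋ = $69,120. Book value $69,121.
Year 2: ⌊$69,121 × 200%/4⌋ = $34,560. Book value $34,561.
Year 3: ⌊$34,561 × 200%/4⌋ = $17,280, capped at $17,161. Book value $17,400.
Year 4 (final): $17,400 − $17,400 = $0. Book value $17,400.

$69,120; $34,560; $17,161; $0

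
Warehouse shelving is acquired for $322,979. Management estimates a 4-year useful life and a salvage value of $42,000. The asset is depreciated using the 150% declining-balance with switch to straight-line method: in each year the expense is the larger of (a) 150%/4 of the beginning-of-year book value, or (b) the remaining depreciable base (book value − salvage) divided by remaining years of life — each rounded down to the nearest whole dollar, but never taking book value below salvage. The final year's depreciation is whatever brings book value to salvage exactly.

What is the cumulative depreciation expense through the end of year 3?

Depreciable base = $322,979 − $42,000 = $280,979.
Year 1: DB = ⌊$322,979 × 150%/4⌋ = $121,117; SL = ⌊$280,979/4⌋ = $70,244 → take DB $121,117. Book value $201,862.
Year 2: DB = ⌊$201,862 × 150%/4⌋ = $75,698; SL = ⌊$159,862/3⌋ = $53,287 → take DB $75,698. Book value $126,164.
Year 3: DB = ⌊$126,164 × 150%/4⌋ = $47,311; SL = ⌊$84,164/2⌋ = $42,082 → take DB $47,311. Book value $78,853.
Accumulated through year 3 = $322,979 − $78,853 = $244,126.

$244,126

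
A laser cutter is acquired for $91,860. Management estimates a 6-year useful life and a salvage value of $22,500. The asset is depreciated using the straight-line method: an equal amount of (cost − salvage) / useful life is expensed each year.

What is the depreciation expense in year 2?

Depreciable base = $91,860 − $22,500 = $69,360.
Annual expense = $69,360 / 6 = $11,560.

$11,560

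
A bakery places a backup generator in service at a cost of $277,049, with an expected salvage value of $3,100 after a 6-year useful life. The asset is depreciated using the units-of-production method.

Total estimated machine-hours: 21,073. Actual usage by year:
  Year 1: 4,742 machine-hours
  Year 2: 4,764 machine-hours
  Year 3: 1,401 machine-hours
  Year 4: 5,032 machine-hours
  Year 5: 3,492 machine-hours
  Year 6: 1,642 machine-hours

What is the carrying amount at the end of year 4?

Depreciable base = $277,049 − $3,100 = $273,949.
Rate = $273,949 / 21,073 machine-hours = $13 per machine-hour.
Year 1: 4,742 × $13 = $61,646. Book value $215,403.
Year 2: 4,764 × $13 = $61,932. Book value $153,471.
Year 3: 1,401 × $13 = $18,213. Book value $135,258.
Year 4: 5,032 × $13 = $65,416. Book value $69,842.

$69,842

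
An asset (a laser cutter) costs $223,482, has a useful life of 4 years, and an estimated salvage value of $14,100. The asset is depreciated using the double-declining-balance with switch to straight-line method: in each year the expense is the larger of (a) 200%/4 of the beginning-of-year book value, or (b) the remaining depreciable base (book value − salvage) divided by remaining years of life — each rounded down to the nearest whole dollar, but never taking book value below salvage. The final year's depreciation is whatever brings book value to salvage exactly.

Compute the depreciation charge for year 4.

$13,836

Depreciable base = $223,482 − $14,100 = $209,382.
Year 1: DB = ⌊$223,482 × 200%/4⌋ = $111,741; SL = ⌊$209,382/4⌋ = $52,345 → take DB $111,741. Book value $111,741.
Year 2: DB = ⌊$111,741 × 200%/4⌋ = $55,870; SL = ⌊$97,641/3⌋ = $32,547 → take DB $55,870. Book value $55,871.
Year 3: DB = ⌊$55,871 × 200%/4⌋ = $27,935; SL = ⌊$41,771/2⌋ = $20,885 → take DB $27,935. Book value $27,936.
Year 4 (final): $27,936 − $14,100 = $13,836. Book value $14,100.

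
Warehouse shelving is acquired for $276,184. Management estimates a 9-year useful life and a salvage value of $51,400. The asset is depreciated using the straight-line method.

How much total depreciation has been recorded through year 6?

Depreciable base = $276,184 − $51,400 = $224,784.
Annual expense = $224,784 / 9 = $24,976.
End of year 1: book value $251,208.
End of year 2: book value $226,232.
End of year 3: book value $201,256.
End of year 4: book value $176,280.
End of year 5: book value $151,304.
End of year 6: book value $126,328.
Accumulated through year 6 = $276,184 − $126,328 = $149,856.

$149,856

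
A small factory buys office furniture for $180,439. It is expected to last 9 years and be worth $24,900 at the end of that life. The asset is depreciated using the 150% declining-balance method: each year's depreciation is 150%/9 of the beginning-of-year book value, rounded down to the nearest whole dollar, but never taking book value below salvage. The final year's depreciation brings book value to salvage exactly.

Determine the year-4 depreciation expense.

Depreciable base = $180,439 − $24,900 = $155,539.
Year 1: ⌊$180,439 × 150%/9⌋ = $30,073. Book value $150,366.
Year 2: ⌊$150,366 × 150%/9⌋ = $25,061. Book value $125,305.
Year 3: ⌊$125,305 × 150%/9⌋ = $20,884. Book value $104,421.
Year 4: ⌊$104,421 × 150%/9⌋ = $17,403. Book value $87,018.

$17,403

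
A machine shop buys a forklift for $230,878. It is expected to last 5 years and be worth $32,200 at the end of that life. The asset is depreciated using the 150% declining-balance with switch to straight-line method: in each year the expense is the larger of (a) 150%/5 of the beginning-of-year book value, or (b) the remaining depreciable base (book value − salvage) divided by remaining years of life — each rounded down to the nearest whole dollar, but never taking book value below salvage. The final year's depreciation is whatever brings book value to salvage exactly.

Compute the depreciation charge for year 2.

Depreciable base = $230,878 − $32,200 = $198,678.
Year 1: DB = ⌊$230,878 × 150%/5⌋ = $69,263; SL = ⌊$198,678/5⌋ = $39,735 → take DB $69,263. Book value $161,615.
Year 2: DB = ⌊$161,615 × 150%/5⌋ = $48,484; SL = ⌊$129,415/4⌋ = $32,353 → take DB $48,484. Book value $113,131.

$48,484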